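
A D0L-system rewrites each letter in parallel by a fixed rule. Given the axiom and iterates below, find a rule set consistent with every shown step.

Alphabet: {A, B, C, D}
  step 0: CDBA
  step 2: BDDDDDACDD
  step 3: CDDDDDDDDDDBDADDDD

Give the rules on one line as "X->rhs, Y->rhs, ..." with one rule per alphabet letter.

A->BD, B->C, C->A, D->DD

  step 2 ⇒ step 3: BDDDDDACDD ⇒ C·DD·DD·DD·DD·DD·BD·A·DD·DD
    A ↦ BD
    B ↦ C
    C ↦ A
    D ↦ DD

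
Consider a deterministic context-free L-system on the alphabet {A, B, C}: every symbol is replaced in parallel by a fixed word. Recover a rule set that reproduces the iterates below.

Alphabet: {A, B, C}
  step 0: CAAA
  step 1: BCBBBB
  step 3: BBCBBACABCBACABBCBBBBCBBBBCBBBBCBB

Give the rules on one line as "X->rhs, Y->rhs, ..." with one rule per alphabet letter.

A->B, B->ACA, C->BCB

  step 0 ⇒ step 1: CAAA ⇒ BCB·B·B·B
    A ↦ B
    C ↦ BCB
    B ↦ ACA  (constrained at step 1)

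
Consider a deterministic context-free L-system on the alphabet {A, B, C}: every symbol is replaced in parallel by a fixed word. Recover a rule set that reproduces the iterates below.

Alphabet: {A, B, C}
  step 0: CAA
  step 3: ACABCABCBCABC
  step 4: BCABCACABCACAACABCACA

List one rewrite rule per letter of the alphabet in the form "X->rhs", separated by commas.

A->BC, B->AC, C->A

  step 3 ⇒ step 4: ACABCABCBCABC ⇒ BC·A·BC·AC·A·BC·AC·A·AC·A·BC·AC·A
    A ↦ BC
    B ↦ AC
    C ↦ A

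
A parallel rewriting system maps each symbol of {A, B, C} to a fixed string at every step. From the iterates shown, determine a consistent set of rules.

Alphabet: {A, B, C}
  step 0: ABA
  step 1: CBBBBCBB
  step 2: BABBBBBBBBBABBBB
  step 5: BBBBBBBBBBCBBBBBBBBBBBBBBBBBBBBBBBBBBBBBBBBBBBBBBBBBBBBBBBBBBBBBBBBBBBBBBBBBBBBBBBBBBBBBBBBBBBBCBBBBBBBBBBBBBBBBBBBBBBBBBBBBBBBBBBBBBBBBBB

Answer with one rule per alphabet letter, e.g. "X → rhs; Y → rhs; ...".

A->CBB, B->BB, C->BA

  step 1 ⇒ step 2: CBBBBCBB ⇒ BA·BB·BB·BB·BB·BA·BB·BB
    B ↦ BB
    C ↦ BA
  step 0 ⇒ step 1: ABA ⇒ CBB·BB·CBB
    A ↦ CBB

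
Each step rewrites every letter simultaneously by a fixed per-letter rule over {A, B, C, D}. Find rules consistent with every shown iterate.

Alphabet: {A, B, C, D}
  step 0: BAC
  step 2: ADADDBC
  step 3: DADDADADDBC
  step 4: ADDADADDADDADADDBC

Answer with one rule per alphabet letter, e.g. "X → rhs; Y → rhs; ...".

A->D, B->D, C->BC, D->AD

  step 3 ⇒ step 4: DADDADADDBC ⇒ AD·D·AD·AD·D·AD·D·AD·AD·D·BC
    A ↦ D
    B ↦ D
    C ↦ BC
    D ↦ AD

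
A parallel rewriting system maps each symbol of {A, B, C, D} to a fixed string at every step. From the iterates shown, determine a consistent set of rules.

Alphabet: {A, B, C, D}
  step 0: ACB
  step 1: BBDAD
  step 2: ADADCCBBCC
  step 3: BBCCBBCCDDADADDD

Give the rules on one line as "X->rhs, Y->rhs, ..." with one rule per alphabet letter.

A->BB, B->AD, C->D, D->CC

  step 2 ⇒ step 3: ADADCCBBCC ⇒ BB·CC·BB·CC·D·D·AD·AD·D·D
    A ↦ BB
    B ↦ AD
    C ↦ D
    D ↦ CC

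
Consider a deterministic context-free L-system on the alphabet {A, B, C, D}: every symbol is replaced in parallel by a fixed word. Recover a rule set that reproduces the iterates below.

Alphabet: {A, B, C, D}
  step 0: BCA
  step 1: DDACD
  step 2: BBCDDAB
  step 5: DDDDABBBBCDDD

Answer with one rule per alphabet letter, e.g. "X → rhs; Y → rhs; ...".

  step 1 ⇒ step 2: DDACD ⇒ B·B·CD·DA·B
    A ↦ CD
    C ↦ DA
    D ↦ B
  step 0 ⇒ step 1: BCA ⇒ D·DA·CD
    B ↦ D

A->CD, B->D, C->DA, D->B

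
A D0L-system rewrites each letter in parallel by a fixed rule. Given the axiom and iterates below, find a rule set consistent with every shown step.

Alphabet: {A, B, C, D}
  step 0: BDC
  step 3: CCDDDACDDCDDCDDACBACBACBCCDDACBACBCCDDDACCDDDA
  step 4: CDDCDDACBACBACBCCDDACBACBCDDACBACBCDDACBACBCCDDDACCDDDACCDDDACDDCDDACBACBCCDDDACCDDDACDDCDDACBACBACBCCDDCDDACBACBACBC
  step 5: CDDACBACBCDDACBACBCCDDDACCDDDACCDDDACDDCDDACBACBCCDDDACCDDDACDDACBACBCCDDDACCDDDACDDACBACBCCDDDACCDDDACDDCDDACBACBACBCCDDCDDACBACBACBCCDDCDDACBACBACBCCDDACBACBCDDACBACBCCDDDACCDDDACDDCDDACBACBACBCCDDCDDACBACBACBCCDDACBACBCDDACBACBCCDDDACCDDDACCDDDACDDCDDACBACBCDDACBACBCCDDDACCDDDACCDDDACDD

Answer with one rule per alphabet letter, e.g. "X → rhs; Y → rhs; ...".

A->C, B->DA, C->CDD, D->ACB

  step 4 ⇒ step 5: CDDCDDACBACBACBCCDDACBACBCDDACBACBCDDACBACBCCDDDACCDDDACCDDDACDDCDDACBACBCCDDDACCDDDACDDCDDACBACBACBCCDDCDDACBACBACBC ⇒ CDD·ACB·ACB·CDD·ACB·ACB·C·CDD·DA·C·CDD·DA·C·CDD·DA·CDD·CDD·ACB·ACB·C·CDD·DA·C·CDD·DA·CDD·ACB·ACB·C·CDD·DA·C·CDD·DA·CDD·ACB·ACB·C·CDD·DA·C·CDD·DA·CDD·CDD·ACB·ACB·ACB·C·CDD·CDD·ACB·ACB·ACB·C·CDD·CDD·ACB·ACB·ACB·C·CDD·ACB·ACB·CDD·ACB·ACB·C·CDD·DA·C·CDD·DA·CDD·CDD·ACB·ACB·ACB·C·CDD·CDD·ACB·ACB·ACB·C·CDD·ACB·ACB·CDD·ACB·ACB·C·CDD·DA·C·CDD·DA·C·CDD·DA·CDD·CDD·ACB·ACB·CDD·ACB·ACB·C·CDD·DA·C·CDD·DA·C·CDD·DA·CDD
    A ↦ C
    B ↦ DA
    C ↦ CDD
    D ↦ ACB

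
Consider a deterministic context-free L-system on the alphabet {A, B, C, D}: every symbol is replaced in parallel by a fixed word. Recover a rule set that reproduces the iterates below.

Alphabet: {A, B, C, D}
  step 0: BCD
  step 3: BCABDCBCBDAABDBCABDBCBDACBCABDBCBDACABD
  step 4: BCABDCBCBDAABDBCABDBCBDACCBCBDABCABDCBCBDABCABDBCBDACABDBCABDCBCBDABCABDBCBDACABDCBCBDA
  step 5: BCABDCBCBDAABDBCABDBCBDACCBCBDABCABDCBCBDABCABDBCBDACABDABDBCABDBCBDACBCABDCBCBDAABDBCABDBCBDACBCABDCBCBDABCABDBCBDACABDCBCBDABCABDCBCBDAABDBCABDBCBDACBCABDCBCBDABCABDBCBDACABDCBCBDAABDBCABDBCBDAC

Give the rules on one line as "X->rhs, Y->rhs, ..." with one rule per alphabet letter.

  step 4 ⇒ step 5: BCABDCBCBDAABDBCABDBCBDACCBCBDABCABDCBCBDABCABDBCBDACABDBCABDCBCBDABCABDBCBDACABDCBCBDA ⇒ BC·ABD·C·BC·BDA·ABD·BC·ABD·BC·BDA·C·C·BC·BDA·BC·ABD·C·BC·BDA·BC·ABD·BC·BDA·C·ABD·ABD·BC·ABD·BC·BDA·C·BC·ABD·C·BC·BDA·ABD·BC·ABD·BC·BDA·C·BC·ABD·C·BC·BDA·BC·ABD·BC·BDA·C·ABD·C·BC·BDA·BC·ABD·C·BC·BDA·ABD·BC·ABD·BC·BDA·C·BC·ABD·C·BC·BDA·BC·ABD·BC·BDA·C·ABD·C·BC·BDA·ABD·BC·ABD·BC·BDA·C
    A ↦ C
    B ↦ BC
    C ↦ ABD
    D ↦ BDA

A->C, B->BC, C->ABD, D->BDA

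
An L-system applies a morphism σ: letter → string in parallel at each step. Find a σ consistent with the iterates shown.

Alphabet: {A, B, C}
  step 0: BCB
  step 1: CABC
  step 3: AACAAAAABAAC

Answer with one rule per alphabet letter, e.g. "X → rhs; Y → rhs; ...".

A->AA, B->C, C->AB

  step 0 ⇒ step 1: BCB ⇒ C·AB·C
    B ↦ C
    C ↦ AB
    A ↦ AA  (constrained at step 1)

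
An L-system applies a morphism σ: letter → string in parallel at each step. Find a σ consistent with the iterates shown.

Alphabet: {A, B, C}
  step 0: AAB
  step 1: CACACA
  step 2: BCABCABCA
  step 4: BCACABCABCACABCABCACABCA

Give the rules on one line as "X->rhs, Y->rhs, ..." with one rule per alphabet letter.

A->CA, B->CA, C->B

  step 1 ⇒ step 2: CACACA ⇒ B·CA·B·CA·B·CA
    A ↦ CA
    C ↦ B
  step 0 ⇒ step 1: AAB ⇒ CA·CA·CA
    B ↦ CA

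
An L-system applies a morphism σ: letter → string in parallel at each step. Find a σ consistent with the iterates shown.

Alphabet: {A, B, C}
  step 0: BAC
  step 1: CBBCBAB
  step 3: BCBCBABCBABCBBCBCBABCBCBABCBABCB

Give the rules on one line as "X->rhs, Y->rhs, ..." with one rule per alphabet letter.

  step 0 ⇒ step 1: BAC ⇒ CB·BCB·AB
    A ↦ BCB
    B ↦ CB
    C ↦ AB

A->BCB, B->CB, C->AB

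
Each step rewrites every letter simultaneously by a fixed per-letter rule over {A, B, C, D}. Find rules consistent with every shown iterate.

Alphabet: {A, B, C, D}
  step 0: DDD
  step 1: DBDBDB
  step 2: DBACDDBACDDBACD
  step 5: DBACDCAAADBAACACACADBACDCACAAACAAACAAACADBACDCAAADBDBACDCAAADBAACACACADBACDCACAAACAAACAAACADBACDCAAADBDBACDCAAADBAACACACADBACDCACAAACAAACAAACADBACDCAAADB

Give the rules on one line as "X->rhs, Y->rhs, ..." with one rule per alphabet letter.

A->CA, B->ACD, C->AA, D->DB

  step 1 ⇒ step 2: DBDBDB ⇒ DB·ACD·DB·ACD·DB·ACD
    B ↦ ACD
    D ↦ DB
    A ↦ CA  (constrained at step 2)
    C ↦ AA  (constrained at step 2)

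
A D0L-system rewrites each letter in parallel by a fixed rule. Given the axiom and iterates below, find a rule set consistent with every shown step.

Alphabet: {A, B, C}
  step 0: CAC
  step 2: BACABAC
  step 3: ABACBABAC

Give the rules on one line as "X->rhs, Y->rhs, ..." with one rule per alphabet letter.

  step 2 ⇒ step 3: BACABAC ⇒ A·B·AC·B·A·B·AC
    A ↦ B
    B ↦ A
    C ↦ AC

A->B, B->A, C->AC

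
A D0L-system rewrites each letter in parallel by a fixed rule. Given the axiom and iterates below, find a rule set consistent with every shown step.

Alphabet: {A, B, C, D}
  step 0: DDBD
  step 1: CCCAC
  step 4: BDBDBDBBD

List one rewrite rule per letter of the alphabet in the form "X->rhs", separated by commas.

A->D, B->CA, C->B, D->C

  step 0 ⇒ step 1: DDBD ⇒ C·C·CA·C
    B ↦ CA
    D ↦ C
    A ↦ D  (constrained at step 1)
    C ↦ B  (constrained at step 1)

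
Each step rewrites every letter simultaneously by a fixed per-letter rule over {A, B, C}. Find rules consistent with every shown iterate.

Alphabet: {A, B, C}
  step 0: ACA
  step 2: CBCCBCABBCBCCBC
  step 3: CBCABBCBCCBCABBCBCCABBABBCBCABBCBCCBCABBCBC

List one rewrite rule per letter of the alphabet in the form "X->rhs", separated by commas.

A->C, B->ABB, C->CBC

  step 2 ⇒ step 3: CBCCBCABBCBCCBC ⇒ CBC·ABB·CBC·CBC·ABB·CBC·C·ABB·ABB·CBC·ABB·CBC·CBC·ABB·CBC
    A ↦ C
    B ↦ ABB
    C ↦ CBC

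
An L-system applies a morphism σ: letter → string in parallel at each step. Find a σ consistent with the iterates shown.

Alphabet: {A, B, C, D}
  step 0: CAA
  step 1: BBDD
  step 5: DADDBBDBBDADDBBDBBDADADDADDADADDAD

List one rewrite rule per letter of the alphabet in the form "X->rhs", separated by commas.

  step 0 ⇒ step 1: CAA ⇒ BB·D·D
    A ↦ D
    C ↦ BB
    B ↦ AC  (constrained at step 1)
    D ↦ AD  (constrained at step 1)

A->D, B->AC, C->BB, D->AD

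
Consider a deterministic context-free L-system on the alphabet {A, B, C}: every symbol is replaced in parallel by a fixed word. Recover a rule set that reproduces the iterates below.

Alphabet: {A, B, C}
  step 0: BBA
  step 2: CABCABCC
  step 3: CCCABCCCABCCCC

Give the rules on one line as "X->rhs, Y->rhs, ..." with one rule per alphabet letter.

  step 2 ⇒ step 3: CABCABCC ⇒ CC·C·AB·CC·C·AB·CC·CC
    A ↦ C
    B ↦ AB
    C ↦ CC

A->C, B->AB, C->CC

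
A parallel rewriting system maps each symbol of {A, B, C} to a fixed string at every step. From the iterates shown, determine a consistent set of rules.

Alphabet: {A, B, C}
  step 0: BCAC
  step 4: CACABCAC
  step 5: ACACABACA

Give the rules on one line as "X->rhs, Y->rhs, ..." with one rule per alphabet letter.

  step 4 ⇒ step 5: CACABCAC ⇒ A·C·A·C·AB·A·C·A
    A ↦ C
    B ↦ AB
    C ↦ A

A->C, B->AB, C->A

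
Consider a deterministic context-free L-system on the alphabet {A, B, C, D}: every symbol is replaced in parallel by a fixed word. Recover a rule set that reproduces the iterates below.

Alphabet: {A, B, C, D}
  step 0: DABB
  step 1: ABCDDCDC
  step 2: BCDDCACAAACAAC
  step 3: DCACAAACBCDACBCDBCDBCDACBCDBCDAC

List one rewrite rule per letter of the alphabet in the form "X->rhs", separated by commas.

  step 2 ⇒ step 3: BCDDCACAAACAAC ⇒ DC·AC·A·A·AC·BCD·AC·BCD·BCD·BCD·AC·BCD·BCD·AC
    A ↦ BCD
    B ↦ DC
    C ↦ AC
    D ↦ A

A->BCD, B->DC, C->AC, D->A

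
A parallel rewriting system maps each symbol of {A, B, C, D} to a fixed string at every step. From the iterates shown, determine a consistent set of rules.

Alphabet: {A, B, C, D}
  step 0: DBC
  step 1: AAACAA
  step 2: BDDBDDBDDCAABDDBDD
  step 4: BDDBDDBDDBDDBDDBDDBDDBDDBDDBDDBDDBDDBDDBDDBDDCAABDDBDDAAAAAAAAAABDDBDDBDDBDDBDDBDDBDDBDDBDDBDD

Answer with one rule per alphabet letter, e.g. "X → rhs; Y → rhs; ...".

  step 1 ⇒ step 2: AAACAA ⇒ BDD·BDD·BDD·CAA·BDD·BDD
    A ↦ BDD
    C ↦ CAA
  step 0 ⇒ step 1: DBC ⇒ AA·A·CAA
    B ↦ A
  step 0 ⇒ step 1: DBC ⇒ AA·A·CAA
    D ↦ AA

A->BDD, B->A, C->CAA, D->AA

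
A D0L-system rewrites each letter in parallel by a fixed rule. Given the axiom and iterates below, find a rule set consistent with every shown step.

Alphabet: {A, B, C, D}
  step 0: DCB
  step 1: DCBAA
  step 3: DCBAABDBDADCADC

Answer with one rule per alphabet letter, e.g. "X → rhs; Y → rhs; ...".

A->BD, B->A, C->BA, D->DC

  step 0 ⇒ step 1: DCB ⇒ DC·BA·A
    B ↦ A
    C ↦ BA
    D ↦ DC
    A ↦ BD  (constrained at step 1)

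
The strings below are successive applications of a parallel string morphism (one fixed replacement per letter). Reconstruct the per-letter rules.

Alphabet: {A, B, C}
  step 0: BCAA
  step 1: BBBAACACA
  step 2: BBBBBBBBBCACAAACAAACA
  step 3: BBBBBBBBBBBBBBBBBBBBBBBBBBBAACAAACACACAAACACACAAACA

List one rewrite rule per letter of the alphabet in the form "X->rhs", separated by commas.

A->CA, B->BBB, C->AA

  step 2 ⇒ step 3: BBBBBBBBBCACAAACAAACA ⇒ BBB·BBB·BBB·BBB·BBB·BBB·BBB·BBB·BBB·AA·CA·AA·CA·CA·CA·AA·CA·CA·CA·AA·CA
    A ↦ CA
    B ↦ BBB
    C ↦ AA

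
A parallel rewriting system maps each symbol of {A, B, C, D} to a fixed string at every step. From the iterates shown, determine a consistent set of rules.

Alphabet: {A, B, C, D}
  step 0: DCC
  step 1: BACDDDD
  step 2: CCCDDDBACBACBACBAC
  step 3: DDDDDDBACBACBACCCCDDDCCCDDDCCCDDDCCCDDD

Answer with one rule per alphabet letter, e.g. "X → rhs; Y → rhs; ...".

A->CCD, B->C, C->DD, D->BAC

  step 2 ⇒ step 3: CCCDDDBACBACBACBAC ⇒ DD·DD·DD·BAC·BAC·BAC·C·CCD·DD·C·CCD·DD·C·CCD·DD·C·CCD·DD
    A ↦ CCD
    B ↦ C
    C ↦ DD
    D ↦ BAC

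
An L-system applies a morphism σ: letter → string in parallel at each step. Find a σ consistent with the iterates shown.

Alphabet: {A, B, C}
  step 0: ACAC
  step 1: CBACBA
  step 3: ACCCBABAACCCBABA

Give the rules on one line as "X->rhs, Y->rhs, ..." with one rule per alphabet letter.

  step 0 ⇒ step 1: ACAC ⇒ C·BA·C·BA
    A ↦ C
    C ↦ BA
    B ↦ AC  (constrained at step 1)

A->C, B->AC, C->BA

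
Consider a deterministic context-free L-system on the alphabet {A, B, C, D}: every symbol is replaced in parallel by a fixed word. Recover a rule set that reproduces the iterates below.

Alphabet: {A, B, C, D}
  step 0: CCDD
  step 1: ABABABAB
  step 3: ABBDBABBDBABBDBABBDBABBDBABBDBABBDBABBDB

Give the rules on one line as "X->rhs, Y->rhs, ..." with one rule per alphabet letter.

A->C, B->BDB, C->AB, D->AB

  step 0 ⇒ step 1: CCDD ⇒ AB·AB·AB·AB
    C ↦ AB
    D ↦ AB
    A ↦ C  (constrained at step 1)
    B ↦ BDB  (constrained at step 1)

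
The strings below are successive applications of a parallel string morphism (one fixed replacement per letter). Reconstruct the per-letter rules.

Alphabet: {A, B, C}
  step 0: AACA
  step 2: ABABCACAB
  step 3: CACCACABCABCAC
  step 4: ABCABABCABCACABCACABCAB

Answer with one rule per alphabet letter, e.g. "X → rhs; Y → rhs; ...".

A->C, B->AC, C->AB

  step 3 ⇒ step 4: CACCACABCABCAC ⇒ AB·C·AB·AB·C·AB·C·AC·AB·C·AC·AB·C·AB
    A ↦ C
    B ↦ AC
    C ↦ AB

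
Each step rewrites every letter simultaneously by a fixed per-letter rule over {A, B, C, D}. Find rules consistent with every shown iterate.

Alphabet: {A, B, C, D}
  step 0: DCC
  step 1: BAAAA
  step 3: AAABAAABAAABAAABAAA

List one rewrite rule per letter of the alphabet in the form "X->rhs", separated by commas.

  step 0 ⇒ step 1: DCC ⇒ BAA·A·A
    C ↦ A
    D ↦ BAA
    A ↦ DC  (constrained at step 1)
    B ↦ CCC  (constrained at step 1)

A->DC, B->CCC, C->A, D->BAA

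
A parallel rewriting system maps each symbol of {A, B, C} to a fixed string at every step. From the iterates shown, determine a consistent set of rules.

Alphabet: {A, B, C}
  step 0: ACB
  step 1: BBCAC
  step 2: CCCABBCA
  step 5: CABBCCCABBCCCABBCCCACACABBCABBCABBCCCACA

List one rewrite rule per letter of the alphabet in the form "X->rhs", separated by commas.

A->BB, B->C, C->CA

  step 1 ⇒ step 2: BBCAC ⇒ C·C·CA·BB·CA
    A ↦ BB
    B ↦ C
    C ↦ CA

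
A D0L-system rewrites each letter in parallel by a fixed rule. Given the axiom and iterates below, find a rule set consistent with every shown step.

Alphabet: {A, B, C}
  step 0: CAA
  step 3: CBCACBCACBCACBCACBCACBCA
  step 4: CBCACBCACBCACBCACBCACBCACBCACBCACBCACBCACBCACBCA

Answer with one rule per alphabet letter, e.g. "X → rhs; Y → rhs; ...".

A->CA, B->CA, C->CB

  step 3 ⇒ step 4: CBCACBCACBCACBCACBCACBCA ⇒ CB·CA·CB·CA·CB·CA·CB·CA·CB·CA·CB·CA·CB·CA·CB·CA·CB·CA·CB·CA·CB·CA·CB·CA
    A ↦ CA
    B ↦ CA
    C ↦ CB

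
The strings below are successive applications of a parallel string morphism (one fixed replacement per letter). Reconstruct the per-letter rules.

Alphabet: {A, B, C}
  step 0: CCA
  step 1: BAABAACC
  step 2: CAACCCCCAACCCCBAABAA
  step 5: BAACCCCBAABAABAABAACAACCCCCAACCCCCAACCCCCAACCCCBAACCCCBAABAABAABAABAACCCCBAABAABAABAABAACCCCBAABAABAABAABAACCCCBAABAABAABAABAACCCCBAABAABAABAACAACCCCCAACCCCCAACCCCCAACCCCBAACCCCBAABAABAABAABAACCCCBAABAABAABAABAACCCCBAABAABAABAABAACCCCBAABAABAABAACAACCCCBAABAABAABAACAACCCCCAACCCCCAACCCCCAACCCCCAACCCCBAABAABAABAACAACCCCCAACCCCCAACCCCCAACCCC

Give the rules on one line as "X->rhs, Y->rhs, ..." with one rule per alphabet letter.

A->CC, B->CAA, C->BAA

  step 1 ⇒ step 2: BAABAACC ⇒ CAA·CC·CC·CAA·CC·CC·BAA·BAA
    A ↦ CC
    B ↦ CAA
    C ↦ BAA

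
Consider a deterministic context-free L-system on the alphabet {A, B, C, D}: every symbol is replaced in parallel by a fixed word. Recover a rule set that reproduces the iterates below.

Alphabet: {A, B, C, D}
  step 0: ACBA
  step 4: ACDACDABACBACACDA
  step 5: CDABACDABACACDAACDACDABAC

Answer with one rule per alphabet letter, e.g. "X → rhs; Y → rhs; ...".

A->C, B->A, C->DA, D->BA

  step 4 ⇒ step 5: ACDACDABACBACACDA ⇒ C·DA·BA·C·DA·BA·C·A·C·DA·A·C·DA·C·DA·BA·C
    A ↦ C
    B ↦ A
    C ↦ DA
    D ↦ BA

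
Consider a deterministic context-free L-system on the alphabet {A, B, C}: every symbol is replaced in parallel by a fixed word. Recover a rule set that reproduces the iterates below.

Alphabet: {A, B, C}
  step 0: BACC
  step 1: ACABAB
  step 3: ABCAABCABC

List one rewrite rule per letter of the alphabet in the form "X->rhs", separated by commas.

A->C, B->A, C->AB

  step 0 ⇒ step 1: BACC ⇒ A·C·AB·AB
    A ↦ C
    B ↦ A
    C ↦ AB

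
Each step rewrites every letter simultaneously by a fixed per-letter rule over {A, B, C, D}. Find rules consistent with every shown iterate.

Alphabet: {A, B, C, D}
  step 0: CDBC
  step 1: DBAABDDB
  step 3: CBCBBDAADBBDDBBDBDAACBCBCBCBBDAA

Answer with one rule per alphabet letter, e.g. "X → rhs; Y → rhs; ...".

  step 0 ⇒ step 1: CDBC ⇒ DB·AA·BD·DB
    B ↦ BD
    C ↦ DB
    D ↦ AA
    A ↦ CB  (constrained at step 1)

A->CB, B->BD, C->DB, D->AA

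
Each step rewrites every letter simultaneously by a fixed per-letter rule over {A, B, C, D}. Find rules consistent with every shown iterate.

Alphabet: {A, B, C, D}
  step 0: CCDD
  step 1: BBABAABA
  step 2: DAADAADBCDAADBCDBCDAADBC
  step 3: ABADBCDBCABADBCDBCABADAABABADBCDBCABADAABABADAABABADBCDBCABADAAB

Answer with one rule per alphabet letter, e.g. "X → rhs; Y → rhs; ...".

A->DBC, B->DAA, C->B, D->ABA

  step 2 ⇒ step 3: DAADAADBCDAADBCDBCDAADBC ⇒ ABA·DBC·DBC·ABA·DBC·DBC·ABA·DAA·B·ABA·DBC·DBC·ABA·DAA·B·ABA·DAA·B·ABA·DBC·DBC·ABA·DAA·B
    A ↦ DBC
    B ↦ DAA
    C ↦ B
    D ↦ ABA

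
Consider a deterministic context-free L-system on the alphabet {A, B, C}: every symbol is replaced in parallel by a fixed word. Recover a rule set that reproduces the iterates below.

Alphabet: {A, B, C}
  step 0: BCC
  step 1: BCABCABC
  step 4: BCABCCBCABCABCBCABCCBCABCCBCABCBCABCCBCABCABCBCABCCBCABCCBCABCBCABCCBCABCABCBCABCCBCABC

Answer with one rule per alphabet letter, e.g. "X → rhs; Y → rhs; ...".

A->C, B->BC, C->ABC

  step 0 ⇒ step 1: BCC ⇒ BC·ABC·ABC
    B ↦ BC
    C ↦ ABC
    A ↦ C  (constrained at step 1)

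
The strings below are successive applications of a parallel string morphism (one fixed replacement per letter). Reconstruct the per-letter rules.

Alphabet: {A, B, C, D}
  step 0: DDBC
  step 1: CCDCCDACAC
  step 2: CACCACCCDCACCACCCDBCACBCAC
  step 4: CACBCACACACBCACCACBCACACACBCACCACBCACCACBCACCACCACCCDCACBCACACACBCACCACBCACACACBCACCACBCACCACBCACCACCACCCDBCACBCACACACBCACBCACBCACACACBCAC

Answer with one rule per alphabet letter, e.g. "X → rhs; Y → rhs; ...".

  step 1 ⇒ step 2: CCDCCDACAC ⇒ CAC·CAC·CCD·CAC·CAC·CCD·B·CAC·B·CAC
    A ↦ B
    C ↦ CAC
    D ↦ CCD
  step 0 ⇒ step 1: DDBC ⇒ CCD·CCD·A·CAC
    B ↦ A

A->B, B->A, C->CAC, D->CCD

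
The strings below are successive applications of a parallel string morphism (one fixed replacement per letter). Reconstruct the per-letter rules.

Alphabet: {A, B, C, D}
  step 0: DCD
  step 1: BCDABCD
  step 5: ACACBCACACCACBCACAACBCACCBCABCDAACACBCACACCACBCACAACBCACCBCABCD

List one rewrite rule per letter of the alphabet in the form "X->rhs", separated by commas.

A->C, B->CBC, C->A, D->BCD

  step 0 ⇒ step 1: DCD ⇒ BCD·A·BCD
    C ↦ A
    D ↦ BCD
    A ↦ C  (constrained at step 1)
    B ↦ CBC  (constrained at step 1)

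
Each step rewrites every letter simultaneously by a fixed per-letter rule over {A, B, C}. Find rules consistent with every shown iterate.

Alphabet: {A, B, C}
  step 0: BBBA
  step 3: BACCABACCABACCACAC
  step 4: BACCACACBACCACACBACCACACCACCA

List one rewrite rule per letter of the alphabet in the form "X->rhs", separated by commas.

A->C, B->BA, C->CA

  step 3 ⇒ step 4: BACCABACCABACCACAC ⇒ BA·C·CA·CA·C·BA·C·CA·CA·C·BA·C·CA·CA·C·CA·C·CA
    A ↦ C
    B ↦ BA
    C ↦ CA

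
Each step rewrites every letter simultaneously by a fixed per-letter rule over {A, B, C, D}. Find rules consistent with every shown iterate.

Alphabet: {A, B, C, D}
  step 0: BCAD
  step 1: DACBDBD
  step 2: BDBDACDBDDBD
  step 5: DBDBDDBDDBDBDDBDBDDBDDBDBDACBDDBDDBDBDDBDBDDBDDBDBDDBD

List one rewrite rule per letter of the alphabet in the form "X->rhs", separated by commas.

  step 1 ⇒ step 2: DACBDBD ⇒ BD·BD·AC·D·BD·D·BD
    A ↦ BD
    B ↦ D
    C ↦ AC
    D ↦ BD

A->BD, B->D, C->AC, D->BD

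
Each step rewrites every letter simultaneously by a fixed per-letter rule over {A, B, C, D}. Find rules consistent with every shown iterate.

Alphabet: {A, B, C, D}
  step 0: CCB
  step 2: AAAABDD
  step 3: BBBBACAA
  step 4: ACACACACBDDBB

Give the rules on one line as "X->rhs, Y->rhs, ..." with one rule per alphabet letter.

A->B, B->AC, C->DD, D->A

  step 3 ⇒ step 4: BBBBACAA ⇒ AC·AC·AC·AC·B·DD·B·B
    A ↦ B
    B ↦ AC
    C ↦ DD
  step 2 ⇒ step 3: AAAABDD ⇒ B·B·B·B·AC·A·A
    D ↦ A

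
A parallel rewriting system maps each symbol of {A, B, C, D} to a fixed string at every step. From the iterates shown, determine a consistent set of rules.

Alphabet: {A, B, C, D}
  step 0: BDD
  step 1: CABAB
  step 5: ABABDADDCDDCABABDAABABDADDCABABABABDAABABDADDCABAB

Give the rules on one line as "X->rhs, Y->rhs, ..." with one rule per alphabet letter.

  step 0 ⇒ step 1: BDD ⇒ C·AB·AB
    B ↦ C
    D ↦ AB
    A ↦ DD  (constrained at step 1)
    C ↦ DA  (constrained at step 1)

A->DD, B->C, C->DA, D->AB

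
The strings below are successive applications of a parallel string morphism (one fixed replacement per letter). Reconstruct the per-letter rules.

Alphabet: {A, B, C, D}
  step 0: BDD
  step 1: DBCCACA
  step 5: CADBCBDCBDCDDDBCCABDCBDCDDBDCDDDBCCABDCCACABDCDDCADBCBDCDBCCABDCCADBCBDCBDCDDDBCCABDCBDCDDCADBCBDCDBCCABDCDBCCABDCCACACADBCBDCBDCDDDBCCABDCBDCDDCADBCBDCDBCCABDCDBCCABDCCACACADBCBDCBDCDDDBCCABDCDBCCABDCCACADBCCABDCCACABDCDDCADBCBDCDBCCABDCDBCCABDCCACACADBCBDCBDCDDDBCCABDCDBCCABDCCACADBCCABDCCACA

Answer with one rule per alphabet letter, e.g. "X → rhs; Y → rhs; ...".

A->DD, B->DBC, C->BDC, D->CA

  step 0 ⇒ step 1: BDD ⇒ DBC·CA·CA
    B ↦ DBC
    D ↦ CA
    A ↦ DD  (constrained at step 1)
    C ↦ BDC  (constrained at step 1)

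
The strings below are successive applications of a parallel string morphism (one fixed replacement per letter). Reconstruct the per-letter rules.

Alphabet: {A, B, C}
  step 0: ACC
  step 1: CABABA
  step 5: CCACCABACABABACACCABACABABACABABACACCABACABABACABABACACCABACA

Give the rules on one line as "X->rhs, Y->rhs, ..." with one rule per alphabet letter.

  step 0 ⇒ step 1: ACC ⇒ CA·BA·BA
    A ↦ CA
    C ↦ BA
    B ↦ C  (constrained at step 1)

A->CA, B->C, C->BA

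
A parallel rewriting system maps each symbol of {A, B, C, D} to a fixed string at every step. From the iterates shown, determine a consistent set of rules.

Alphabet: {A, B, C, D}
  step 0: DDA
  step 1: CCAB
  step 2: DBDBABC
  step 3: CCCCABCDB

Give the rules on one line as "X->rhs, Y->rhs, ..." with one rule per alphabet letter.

  step 2 ⇒ step 3: DBDBABC ⇒ C·C·C·C·AB·C·DB
    A ↦ AB
    B ↦ C
    C ↦ DB
    D ↦ C

A->AB, B->C, C->DB, D->C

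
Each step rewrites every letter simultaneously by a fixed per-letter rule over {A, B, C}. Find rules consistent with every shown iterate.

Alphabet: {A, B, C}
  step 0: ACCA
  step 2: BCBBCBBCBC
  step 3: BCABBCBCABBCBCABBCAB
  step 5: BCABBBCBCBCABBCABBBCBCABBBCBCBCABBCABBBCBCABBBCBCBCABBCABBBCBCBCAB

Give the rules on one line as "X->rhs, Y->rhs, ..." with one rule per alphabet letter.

  step 2 ⇒ step 3: BCBBCBBCBC ⇒ BC·AB·BC·BC·AB·BC·BC·AB·BC·AB
    B ↦ BC
    C ↦ AB
    A ↦ B  (constrained at step 0)

A->B, B->BC, C->AB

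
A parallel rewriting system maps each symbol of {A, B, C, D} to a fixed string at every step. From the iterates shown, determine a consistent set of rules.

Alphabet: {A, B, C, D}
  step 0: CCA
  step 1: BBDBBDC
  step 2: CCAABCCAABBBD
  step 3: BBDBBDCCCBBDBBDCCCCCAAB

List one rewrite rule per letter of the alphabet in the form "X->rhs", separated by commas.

  step 2 ⇒ step 3: CCAABCCAABBBD ⇒ BBD·BBD·C·C·C·BBD·BBD·C·C·C·C·C·AAB
    A ↦ C
    B ↦ C
    C ↦ BBD
    D ↦ AAB

A->C, B->C, C->BBD, D->AAB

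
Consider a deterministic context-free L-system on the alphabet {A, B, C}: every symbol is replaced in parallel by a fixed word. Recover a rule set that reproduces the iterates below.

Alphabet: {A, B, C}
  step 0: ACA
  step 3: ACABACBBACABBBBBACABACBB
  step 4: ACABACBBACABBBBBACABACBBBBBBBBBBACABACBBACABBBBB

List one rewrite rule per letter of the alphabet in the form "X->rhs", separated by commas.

A->AC, B->BB, C->AB

  step 3 ⇒ step 4: ACABACBBACABBBBBACABACBB ⇒ AC·AB·AC·BB·AC·AB·BB·BB·AC·AB·AC·BB·BB·BB·BB·BB·AC·AB·AC·BB·AC·AB·BB·BB
    A ↦ AC
    B ↦ BB
    C ↦ AB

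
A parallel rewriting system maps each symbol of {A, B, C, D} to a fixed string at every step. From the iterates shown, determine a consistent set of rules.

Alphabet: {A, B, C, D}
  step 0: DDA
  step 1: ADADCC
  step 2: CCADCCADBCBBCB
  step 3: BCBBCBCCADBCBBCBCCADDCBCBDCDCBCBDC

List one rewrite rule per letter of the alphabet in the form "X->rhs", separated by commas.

  step 2 ⇒ step 3: CCADCCADBCBBCB ⇒ BCB·BCB·CC·AD·BCB·BCB·CC·AD·DC·BCB·DC·DC·BCB·DC
    A ↦ CC
    B ↦ DC
    C ↦ BCB
    D ↦ AD

A->CC, B->DC, C->BCB, D->AD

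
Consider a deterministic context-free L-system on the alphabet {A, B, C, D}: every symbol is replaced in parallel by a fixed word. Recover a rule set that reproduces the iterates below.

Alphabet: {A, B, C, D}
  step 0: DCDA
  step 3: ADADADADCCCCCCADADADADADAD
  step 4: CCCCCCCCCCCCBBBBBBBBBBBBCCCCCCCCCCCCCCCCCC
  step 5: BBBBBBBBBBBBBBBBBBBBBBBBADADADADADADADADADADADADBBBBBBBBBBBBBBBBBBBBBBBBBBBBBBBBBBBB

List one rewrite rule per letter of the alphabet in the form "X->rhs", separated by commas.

  step 4 ⇒ step 5: CCCCCCCCCCCCBBBBBBBBBBBBCCCCCCCCCCCCCCCCCC ⇒ BB·BB·BB·BB·BB·BB·BB·BB·BB·BB·BB·BB·AD·AD·AD·AD·AD·AD·AD·AD·AD·AD·AD·AD·BB·BB·BB·BB·BB·BB·BB·BB·BB·BB·BB·BB·BB·BB·BB·BB·BB·BB
    B ↦ AD
    C ↦ BB
  step 3 ⇒ step 4: ADADADADCCCCCCADADADADADAD ⇒ C·CC·C·CC·C·CC·C·CC·BB·BB·BB·BB·BB·BB·C·CC·C·CC·C·CC·C·CC·C·CC·C·CC
    A ↦ C
  step 3 ⇒ step 4: ADADADADCCCCCCADADADADADAD ⇒ C·CC·C·CC·C·CC·C·CC·BB·BB·BB·BB·BB·BB·C·CC·C·CC·C·CC·C·CC·C·CC·C·CC
    D ↦ CC

A->C, B->AD, C->BB, D->CC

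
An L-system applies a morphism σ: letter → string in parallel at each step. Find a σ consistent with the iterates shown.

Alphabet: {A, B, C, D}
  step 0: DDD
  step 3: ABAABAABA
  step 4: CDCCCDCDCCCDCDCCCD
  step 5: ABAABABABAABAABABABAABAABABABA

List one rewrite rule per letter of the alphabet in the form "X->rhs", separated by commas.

  step 4 ⇒ step 5: CDCCCDCDCCCDCDCCCD ⇒ AB·A·AB·AB·AB·A·AB·A·AB·AB·AB·A·AB·A·AB·AB·AB·A
    C ↦ AB
    D ↦ A
  step 3 ⇒ step 4: ABAABAABA ⇒ CD·CC·CD·CD·CC·CD·CD·CC·CD
    A ↦ CD
  step 3 ⇒ step 4: ABAABAABA ⇒ CD·CC·CD·CD·CC·CD·CD·CC·CD
    B ↦ CC

A->CD, B->CC, C->AB, D->A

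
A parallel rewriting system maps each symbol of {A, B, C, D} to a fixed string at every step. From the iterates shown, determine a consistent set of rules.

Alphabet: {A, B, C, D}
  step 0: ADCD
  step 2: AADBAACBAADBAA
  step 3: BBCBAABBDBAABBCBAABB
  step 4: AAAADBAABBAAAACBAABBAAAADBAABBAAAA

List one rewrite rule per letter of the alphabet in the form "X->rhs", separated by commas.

  step 3 ⇒ step 4: BBCBAABBDBAABBCBAABB ⇒ AA·AA·DB·AA·B·B·AA·AA·CB·AA·B·B·AA·AA·DB·AA·B·B·AA·AA
    A ↦ B
    B ↦ AA
    C ↦ DB
    D ↦ CB

A->B, B->AA, C->DB, D->CB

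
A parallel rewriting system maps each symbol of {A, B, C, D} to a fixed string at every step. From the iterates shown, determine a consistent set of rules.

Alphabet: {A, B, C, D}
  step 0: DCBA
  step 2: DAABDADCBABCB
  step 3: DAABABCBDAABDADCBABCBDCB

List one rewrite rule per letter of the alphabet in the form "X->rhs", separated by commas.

  step 2 ⇒ step 3: DAABDADCBABCB ⇒ DA·AB·AB·CB·DA·AB·DA·D·CB·AB·CB·D·CB
    A ↦ AB
    B ↦ CB
    C ↦ D
    D ↦ DA

A->AB, B->CB, C->D, D->DA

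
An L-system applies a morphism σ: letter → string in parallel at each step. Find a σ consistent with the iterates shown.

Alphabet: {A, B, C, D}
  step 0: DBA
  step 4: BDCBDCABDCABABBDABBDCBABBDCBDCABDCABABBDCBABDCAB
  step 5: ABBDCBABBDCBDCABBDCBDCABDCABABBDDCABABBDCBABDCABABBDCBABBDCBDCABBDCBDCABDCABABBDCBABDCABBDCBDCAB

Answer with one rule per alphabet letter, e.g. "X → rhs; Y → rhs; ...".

  step 4 ⇒ step 5: BDCBDCABDCABABBDABBDCBABBDCBDCABDCABABBDCBABDCAB ⇒ AB·BD·CB·AB·BD·CB·DC·AB·BD·CB·DC·AB·DC·AB·AB·BD·DC·AB·AB·BD·CB·AB·DC·AB·AB·BD·CB·AB·BD·CB·DC·AB·BD·CB·DC·AB·DC·AB·AB·BD·CB·AB·DC·AB·BD·CB·DC·AB
    A ↦ DC
    B ↦ AB
    C ↦ CB
    D ↦ BD

A->DC, B->AB, C->CB, D->BD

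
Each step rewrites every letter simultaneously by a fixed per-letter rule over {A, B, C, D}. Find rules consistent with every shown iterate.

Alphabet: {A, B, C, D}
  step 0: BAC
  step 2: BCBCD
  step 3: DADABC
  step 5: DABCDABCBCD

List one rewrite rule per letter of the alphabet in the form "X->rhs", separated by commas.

A->D, B->D, C->A, D->BC

  step 2 ⇒ step 3: BCBCD ⇒ D·A·D·A·BC
    B ↦ D
    C ↦ A
    D ↦ BC
    A ↦ D  (constrained at step 0)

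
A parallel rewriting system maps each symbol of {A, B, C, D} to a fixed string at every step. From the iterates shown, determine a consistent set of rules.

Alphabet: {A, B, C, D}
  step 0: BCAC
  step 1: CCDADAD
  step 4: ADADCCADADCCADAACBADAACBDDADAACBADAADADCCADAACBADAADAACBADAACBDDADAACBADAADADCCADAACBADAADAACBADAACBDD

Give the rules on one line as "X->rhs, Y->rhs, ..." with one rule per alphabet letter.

A->ADA, B->CC, C->D, D->ACB

  step 0 ⇒ step 1: BCAC ⇒ CC·D·ADA·D
    A ↦ ADA
    B ↦ CC
    C ↦ D
    D ↦ ACB  (constrained at step 1)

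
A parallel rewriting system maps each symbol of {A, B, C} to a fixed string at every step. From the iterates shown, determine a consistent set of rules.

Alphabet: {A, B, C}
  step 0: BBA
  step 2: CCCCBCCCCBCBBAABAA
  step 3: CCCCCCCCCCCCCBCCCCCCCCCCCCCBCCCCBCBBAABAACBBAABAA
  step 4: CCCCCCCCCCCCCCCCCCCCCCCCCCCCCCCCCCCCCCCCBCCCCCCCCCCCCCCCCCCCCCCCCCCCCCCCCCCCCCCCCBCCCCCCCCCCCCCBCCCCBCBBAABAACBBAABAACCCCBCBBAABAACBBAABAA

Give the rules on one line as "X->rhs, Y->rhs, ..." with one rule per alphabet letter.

  step 3 ⇒ step 4: CCCCCCCCCCCCCBCCCCCCCCCCCCCBCCCCBCBBAABAACBBAABAA ⇒ CCC·CCC·CCC·CCC·CCC·CCC·CCC·CCC·CCC·CCC·CCC·CCC·CCC·CB·CCC·CCC·CCC·CCC·CCC·CCC·CCC·CCC·CCC·CCC·CCC·CCC·CCC·CB·CCC·CCC·CCC·CCC·CB·CCC·CB·CB·BAA·BAA·CB·BAA·BAA·CCC·CB·CB·BAA·BAA·CB·BAA·BAA
    A ↦ BAA
    B ↦ CB
    C ↦ CCC

A->BAA, B->CB, C->CCC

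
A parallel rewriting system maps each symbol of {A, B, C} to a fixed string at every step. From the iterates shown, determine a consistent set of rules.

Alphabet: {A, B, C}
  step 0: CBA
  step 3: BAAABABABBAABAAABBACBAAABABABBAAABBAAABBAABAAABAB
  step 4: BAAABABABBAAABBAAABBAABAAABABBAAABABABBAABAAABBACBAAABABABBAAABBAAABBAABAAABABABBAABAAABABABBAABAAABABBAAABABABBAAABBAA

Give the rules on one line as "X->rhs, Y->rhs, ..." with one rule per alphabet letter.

A->AB, B->BAA, C->BAC

  step 3 ⇒ step 4: BAAABABABBAABAAABBACBAAABABABBAAABBAAABBAABAAABAB ⇒ BAA·AB·AB·AB·BAA·AB·BAA·AB·BAA·BAA·AB·AB·BAA·AB·AB·AB·BAA·BAA·AB·BAC·BAA·AB·AB·AB·BAA·AB·BAA·AB·BAA·BAA·AB·AB·AB·BAA·BAA·AB·AB·AB·BAA·BAA·AB·AB·BAA·AB·AB·AB·BAA·AB·BAA
    A ↦ AB
    B ↦ BAA
    C ↦ BAC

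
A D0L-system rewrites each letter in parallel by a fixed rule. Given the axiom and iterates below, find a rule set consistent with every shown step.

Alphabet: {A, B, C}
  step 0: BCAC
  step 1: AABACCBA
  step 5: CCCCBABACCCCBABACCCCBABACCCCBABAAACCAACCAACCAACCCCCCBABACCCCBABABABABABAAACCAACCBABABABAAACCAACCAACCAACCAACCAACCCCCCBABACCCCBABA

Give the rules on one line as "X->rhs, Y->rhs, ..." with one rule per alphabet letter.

A->CC, B->AA, C->BA

  step 0 ⇒ step 1: BCAC ⇒ AA·BA·CC·BA
    A ↦ CC
    B ↦ AA
    C ↦ BA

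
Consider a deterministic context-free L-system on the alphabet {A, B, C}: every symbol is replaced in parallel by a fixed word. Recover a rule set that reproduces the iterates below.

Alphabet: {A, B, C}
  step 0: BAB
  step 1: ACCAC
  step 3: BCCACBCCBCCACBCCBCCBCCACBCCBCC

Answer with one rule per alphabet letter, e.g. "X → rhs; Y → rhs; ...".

  step 0 ⇒ step 1: BAB ⇒ AC·C·AC
    A ↦ C
    B ↦ AC
    C ↦ BCC  (constrained at step 1)

A->C, B->AC, C->BCC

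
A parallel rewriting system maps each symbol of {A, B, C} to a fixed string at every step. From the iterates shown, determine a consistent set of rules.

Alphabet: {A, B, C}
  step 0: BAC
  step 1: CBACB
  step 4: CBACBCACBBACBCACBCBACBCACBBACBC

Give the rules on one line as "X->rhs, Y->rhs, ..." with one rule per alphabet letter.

  step 0 ⇒ step 1: BAC ⇒ C·B·ACB
    A ↦ B
    B ↦ C
    C ↦ ACB

A->B, B->C, C->ACB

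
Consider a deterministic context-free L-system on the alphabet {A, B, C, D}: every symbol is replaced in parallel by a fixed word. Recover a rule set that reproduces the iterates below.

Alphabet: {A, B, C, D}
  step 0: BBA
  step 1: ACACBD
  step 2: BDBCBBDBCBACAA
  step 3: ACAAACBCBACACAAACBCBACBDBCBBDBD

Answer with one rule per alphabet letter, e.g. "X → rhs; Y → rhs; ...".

A->BD, B->AC, C->BCB, D->AA

  step 2 ⇒ step 3: BDBCBBDBCBACAA ⇒ AC·AA·AC·BCB·AC·AC·AA·AC·BCB·AC·BD·BCB·BD·BD
    A ↦ BD
    B ↦ AC
    C ↦ BCB
    D ↦ AA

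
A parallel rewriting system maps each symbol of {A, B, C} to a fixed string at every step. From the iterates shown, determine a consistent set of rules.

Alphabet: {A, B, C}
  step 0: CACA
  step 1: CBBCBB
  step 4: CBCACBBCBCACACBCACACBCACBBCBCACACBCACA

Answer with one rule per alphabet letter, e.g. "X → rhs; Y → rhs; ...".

A->B, B->CA, C->CB

  step 0 ⇒ step 1: CACA ⇒ CB·B·CB·B
    A ↦ B
    C ↦ CB
    B ↦ CA  (constrained at step 1)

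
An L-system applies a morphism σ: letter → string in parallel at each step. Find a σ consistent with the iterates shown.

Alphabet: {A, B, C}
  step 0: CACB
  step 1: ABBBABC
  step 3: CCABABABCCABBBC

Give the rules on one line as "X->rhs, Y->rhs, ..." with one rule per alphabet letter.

A->BB, B->C, C->AB

  step 0 ⇒ step 1: CACB ⇒ AB·BB·AB·C
    A ↦ BB
    B ↦ C
    C ↦ AB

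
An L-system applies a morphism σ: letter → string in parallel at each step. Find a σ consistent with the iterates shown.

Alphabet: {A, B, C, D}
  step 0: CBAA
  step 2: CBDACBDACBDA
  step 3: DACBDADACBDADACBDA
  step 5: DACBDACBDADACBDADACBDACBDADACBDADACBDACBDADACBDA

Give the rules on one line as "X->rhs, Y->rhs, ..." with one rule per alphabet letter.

  step 2 ⇒ step 3: CBDACBDACBDA ⇒ D·A·CB·DA·D·A·CB·DA·D·A·CB·DA
    A ↦ DA
    B ↦ A
    C ↦ D
    D ↦ CB

A->DA, B->A, C->D, D->CB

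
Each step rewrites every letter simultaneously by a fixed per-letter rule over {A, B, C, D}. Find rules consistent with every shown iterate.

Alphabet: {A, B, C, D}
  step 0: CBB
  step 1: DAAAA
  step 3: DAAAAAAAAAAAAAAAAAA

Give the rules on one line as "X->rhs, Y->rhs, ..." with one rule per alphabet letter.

A->AA, B->AA, C->D, D->CB

  step 0 ⇒ step 1: CBB ⇒ D·AA·AA
    B ↦ AA
    C ↦ D
    A ↦ AA  (constrained at step 1)
    D ↦ CB  (constrained at step 1)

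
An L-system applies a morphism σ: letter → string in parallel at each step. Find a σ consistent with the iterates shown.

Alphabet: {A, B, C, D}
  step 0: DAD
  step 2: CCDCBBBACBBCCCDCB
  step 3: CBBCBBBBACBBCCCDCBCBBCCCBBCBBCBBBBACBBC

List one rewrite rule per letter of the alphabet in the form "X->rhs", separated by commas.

  step 2 ⇒ step 3: CCDCBBBACBBCCCDCB ⇒ CBB·CBB·BBA·CBB·C·C·C·DCB·CBB·C·C·CBB·CBB·CBB·BBA·CBB·C
    A ↦ DCB
    B ↦ C
    C ↦ CBB
    D ↦ BBA

A->DCB, B->C, C->CBB, D->BBA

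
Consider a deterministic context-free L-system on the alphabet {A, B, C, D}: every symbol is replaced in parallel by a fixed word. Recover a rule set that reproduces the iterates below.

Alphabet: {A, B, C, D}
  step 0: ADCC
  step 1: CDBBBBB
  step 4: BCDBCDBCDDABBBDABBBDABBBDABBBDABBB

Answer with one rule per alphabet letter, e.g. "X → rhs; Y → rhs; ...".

  step 0 ⇒ step 1: ADCC ⇒ CD·B·BB·BB
    A ↦ CD
    C ↦ BB
    D ↦ B
    B ↦ DA  (constrained at step 1)

A->CD, B->DA, C->BB, D->B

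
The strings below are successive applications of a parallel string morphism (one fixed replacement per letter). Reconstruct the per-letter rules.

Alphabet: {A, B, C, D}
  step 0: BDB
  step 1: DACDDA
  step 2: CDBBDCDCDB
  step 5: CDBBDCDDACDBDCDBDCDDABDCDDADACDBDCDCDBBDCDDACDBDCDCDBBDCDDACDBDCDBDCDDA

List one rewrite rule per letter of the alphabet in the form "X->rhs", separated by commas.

A->B, B->DA, C->BD, D->CD

  step 1 ⇒ step 2: DACDDA ⇒ CD·B·BD·CD·CD·B
    A ↦ B
    C ↦ BD
    D ↦ CD
  step 0 ⇒ step 1: BDB ⇒ DA·CD·DA
    B ↦ DA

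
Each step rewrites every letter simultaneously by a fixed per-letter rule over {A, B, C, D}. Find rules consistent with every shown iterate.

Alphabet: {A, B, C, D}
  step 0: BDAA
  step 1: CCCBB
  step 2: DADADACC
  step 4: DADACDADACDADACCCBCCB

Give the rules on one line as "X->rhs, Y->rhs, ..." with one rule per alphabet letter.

  step 1 ⇒ step 2: CCCBB ⇒ DA·DA·DA·C·C
    B ↦ C
    C ↦ DA
  step 0 ⇒ step 1: BDAA ⇒ C·CC·B·B
    A ↦ B
  step 0 ⇒ step 1: BDAA ⇒ C·CC·B·B
    D ↦ CC

A->B, B->C, C->DA, D->CC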